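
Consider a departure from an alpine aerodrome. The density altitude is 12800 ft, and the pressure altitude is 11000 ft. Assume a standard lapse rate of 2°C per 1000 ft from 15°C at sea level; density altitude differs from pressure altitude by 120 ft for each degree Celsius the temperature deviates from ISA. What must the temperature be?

8°C

Density altitude − pressure altitude = 12800 − 11000 = +1800 ft.
At 120 ft/°C that is an ISA deviation of 1800/120 = +15°C.
ISA temperature at 11000 ft = 15 − 2 × (11000/1000) = -7°C.
OAT = ISA + deviation = -7 + (+15) = 8°C.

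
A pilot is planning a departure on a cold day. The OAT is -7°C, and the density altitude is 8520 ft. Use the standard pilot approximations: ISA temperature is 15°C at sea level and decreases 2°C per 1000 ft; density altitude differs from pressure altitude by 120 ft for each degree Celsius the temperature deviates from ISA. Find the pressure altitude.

DA = PA + 120 × (OAT − (15 − 2·PA/1000)) = PA + 120·OAT − 1800 + 0.24·PA = 1.24·PA + 120·OAT − 1800.
So 1.24·PA = 8520 − 120 × (-7) + 1800 = 11160.
PA = 11160 / 1.24 = 9000 ft.

9000 ft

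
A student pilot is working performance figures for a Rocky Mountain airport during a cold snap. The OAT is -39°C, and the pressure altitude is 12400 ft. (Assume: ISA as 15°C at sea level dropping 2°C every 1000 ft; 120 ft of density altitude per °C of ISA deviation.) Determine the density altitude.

8896 ft

ISA temperature at 12400 ft = 15 − 2 × (12400/1000) = -9.8°C.
ISA deviation = -39 − (-9.8) = -29.2°C.
Density altitude = 12400 + 120 × (-29.2) = 12400 + (-3504) = 8896 ft.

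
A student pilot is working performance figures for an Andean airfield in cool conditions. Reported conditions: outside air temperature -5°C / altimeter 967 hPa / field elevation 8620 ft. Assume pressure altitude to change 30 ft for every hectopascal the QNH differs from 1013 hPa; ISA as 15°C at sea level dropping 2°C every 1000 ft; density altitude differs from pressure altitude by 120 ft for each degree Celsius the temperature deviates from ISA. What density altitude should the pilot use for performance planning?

10000 ft

Pressure altitude = 8620 + (1013 − 967) × 30 = 8620 + (+1380) = 10000 ft.
ISA temperature at 10000 ft = 15 − 2 × (10000/1000) = -5°C.
ISA deviation = -5 − (-5) = 0°C.
Density altitude = 10000 + 120 × (0) = 10000 ft.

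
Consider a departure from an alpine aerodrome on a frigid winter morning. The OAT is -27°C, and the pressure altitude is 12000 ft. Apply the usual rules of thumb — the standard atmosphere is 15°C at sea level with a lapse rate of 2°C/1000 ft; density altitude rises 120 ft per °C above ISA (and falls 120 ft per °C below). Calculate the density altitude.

9840 ft

ISA temperature at 12000 ft = 15 − 2 × (12000/1000) = -9°C.
ISA deviation = -27 − (-9) = -18°C.
Density altitude = 12000 + 120 × (-18) = 12000 + (-2160) = 9840 ft.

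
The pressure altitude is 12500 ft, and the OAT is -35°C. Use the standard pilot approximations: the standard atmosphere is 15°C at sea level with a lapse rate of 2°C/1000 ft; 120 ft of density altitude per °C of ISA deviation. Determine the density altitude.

9500 ft

ISA temperature at 12500 ft = 15 − 2 × (12500/1000) = -10°C.
ISA deviation = -35 − (-10) = -25°C.
Density altitude = 12500 + 120 × (-25) = 12500 + (-3000) = 9500 ft.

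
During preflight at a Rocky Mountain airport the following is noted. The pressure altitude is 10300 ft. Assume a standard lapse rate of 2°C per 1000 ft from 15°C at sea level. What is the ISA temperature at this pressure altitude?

-5.6°C

ISA temperature = 15 − 2 × (10300/1000) = 15 − 20.6 = -5.6°C.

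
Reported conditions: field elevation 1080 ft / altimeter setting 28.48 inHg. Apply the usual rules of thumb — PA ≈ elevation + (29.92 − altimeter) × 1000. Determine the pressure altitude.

Pressure correction = (29.92 − 28.48) × 1000 = +1440 ft.
Pressure altitude = 1080 + (+1440) = 2520 ft.

2520 ft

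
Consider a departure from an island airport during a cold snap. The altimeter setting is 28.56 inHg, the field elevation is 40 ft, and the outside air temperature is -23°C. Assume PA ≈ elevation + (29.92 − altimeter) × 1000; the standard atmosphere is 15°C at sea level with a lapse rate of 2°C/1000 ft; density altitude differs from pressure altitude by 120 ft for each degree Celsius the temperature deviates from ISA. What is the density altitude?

Pressure altitude = 40 + (29.92 − 28.56) × 1000 = 40 + (+1360) = 1400 ft.
ISA temperature at 1400 ft = 15 − 2 × (1400/1000) = 12.2°C.
ISA deviation = -23 − 12.2 = -35.2°C.
Density altitude = 1400 + 120 × (-35.2) = -2824 ft.

-2824 ft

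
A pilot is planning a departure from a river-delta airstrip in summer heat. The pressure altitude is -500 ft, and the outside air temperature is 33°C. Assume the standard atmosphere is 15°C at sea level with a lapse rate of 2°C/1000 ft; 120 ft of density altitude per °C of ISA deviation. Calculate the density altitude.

ISA temperature at -500 ft = 15 − 2 × (-500/1000) = 16°C.
ISA deviation = 33 − 16 = +17°C.
Density altitude = -500 + 120 × (17) = -500 + (+2040) = 1540 ft.

1540 ft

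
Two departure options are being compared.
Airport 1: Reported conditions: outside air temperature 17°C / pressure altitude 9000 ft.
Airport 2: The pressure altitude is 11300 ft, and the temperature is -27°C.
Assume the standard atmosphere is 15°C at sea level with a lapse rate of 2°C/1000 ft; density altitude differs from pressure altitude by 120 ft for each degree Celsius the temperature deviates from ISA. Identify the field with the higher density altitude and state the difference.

Airport 1 by 2428 ft

Airport 1: ISA temp = -3°C, deviation +20°C, DA = 9000 + 120 × 20 = 11400 ft.
Airport 2: ISA temp = -7.6°C, deviation -19.4°C, DA = 11300 + 120 × (-19.4) = 8972 ft.
Airport 1 is higher by 11400 − 8972 = 2428 ft.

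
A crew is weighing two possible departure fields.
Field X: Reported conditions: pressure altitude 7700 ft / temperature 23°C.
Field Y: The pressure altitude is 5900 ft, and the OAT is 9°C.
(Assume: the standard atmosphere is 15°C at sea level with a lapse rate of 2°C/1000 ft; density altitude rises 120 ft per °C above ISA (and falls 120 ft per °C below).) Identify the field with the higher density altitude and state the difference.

Field X: ISA temp = -0.4°C, deviation +23.4°C, DA = 7700 + 120 × 23.4 = 10508 ft.
Field Y: ISA temp = 3.2°C, deviation +5.8°C, DA = 5900 + 120 × 5.8 = 6596 ft.
Field X is higher by 10508 − 6596 = 3912 ft.

Field X by 3912 ft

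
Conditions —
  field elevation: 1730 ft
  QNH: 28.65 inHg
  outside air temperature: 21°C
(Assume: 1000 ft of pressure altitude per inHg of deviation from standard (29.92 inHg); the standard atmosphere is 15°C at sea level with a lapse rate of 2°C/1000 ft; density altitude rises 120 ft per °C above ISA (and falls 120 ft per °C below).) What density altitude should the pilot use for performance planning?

4440 ft

Pressure altitude = 1730 + (29.92 − 28.65) × 1000 = 1730 + (+1270) = 3000 ft.
ISA temperature at 3000 ft = 15 − 2 × (3000/1000) = 9°C.
ISA deviation = 21 − 9 = +12°C.
Density altitude = 3000 + 120 × (12) = 4440 ft.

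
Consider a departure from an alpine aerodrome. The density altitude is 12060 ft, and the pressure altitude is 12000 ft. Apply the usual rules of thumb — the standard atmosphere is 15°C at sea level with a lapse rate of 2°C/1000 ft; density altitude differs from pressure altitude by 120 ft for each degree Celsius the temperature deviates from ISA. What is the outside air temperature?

-8.5°C

Density altitude − pressure altitude = 12060 − 12000 = +60 ft.
At 120 ft/°C that is an ISA deviation of 60/120 = +0.5°C.
ISA temperature at 12000 ft = 15 − 2 × (12000/1000) = -9°C.
OAT = ISA + deviation = -9 + (+0.5) = -8.5°C.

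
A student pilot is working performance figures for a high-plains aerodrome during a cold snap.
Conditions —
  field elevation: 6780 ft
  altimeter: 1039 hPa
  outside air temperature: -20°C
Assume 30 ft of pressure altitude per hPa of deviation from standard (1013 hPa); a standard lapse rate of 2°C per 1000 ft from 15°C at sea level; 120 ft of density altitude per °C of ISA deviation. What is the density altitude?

Pressure altitude = 6780 + (1013 − 1039) × 30 = 6780 + (-780) = 6000 ft.
ISA temperature at 6000 ft = 15 − 2 × (6000/1000) = 3°C.
ISA deviation = -20 − 3 = -23°C.
Density altitude = 6000 + 120 × (-23) = 3240 ft.

3240 ft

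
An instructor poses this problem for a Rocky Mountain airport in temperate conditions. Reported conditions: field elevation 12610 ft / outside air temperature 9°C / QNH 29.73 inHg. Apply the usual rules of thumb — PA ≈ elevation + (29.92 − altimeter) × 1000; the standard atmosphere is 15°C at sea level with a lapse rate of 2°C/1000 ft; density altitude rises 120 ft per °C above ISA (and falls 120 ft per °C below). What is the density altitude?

Pressure altitude = 12610 + (29.92 − 29.73) × 1000 = 12610 + (+190) = 12800 ft.
ISA temperature at 12800 ft = 15 − 2 × (12800/1000) = -10.6°C.
ISA deviation = 9 − (-10.6) = +19.6°C.
Density altitude = 12800 + 120 × (19.6) = 15152 ft.

15152 ft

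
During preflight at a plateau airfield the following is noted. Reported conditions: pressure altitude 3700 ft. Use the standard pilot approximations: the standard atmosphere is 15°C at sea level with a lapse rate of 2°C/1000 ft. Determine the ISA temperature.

7.6°C

ISA temperature = 15 − 2 × (3700/1000) = 15 − 7.4 = 7.6°C.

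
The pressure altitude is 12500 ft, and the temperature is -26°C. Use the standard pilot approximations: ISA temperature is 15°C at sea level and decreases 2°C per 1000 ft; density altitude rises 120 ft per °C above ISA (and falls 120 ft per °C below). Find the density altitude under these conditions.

10580 ft

ISA temperature at 12500 ft = 15 − 2 × (12500/1000) = -10°C.
ISA deviation = -26 − (-10) = -16°C.
Density altitude = 12500 + 120 × (-16) = 12500 + (-1920) = 10580 ft.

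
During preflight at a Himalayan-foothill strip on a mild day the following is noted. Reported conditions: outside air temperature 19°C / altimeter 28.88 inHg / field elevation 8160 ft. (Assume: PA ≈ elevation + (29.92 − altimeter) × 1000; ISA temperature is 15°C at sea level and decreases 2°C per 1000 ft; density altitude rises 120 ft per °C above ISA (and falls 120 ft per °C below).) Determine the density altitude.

Pressure altitude = 8160 + (29.92 − 28.88) × 1000 = 8160 + (+1040) = 9200 ft.
ISA temperature at 9200 ft = 15 − 2 × (9200/1000) = -3.4°C.
ISA deviation = 19 − (-3.4) = +22.4°C.
Density altitude = 9200 + 120 × (22.4) = 11888 ft.

11888 ft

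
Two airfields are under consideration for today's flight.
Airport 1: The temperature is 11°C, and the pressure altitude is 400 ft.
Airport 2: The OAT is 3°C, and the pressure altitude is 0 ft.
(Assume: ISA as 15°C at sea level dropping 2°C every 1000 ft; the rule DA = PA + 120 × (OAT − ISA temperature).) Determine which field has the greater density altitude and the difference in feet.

Airport 1: ISA temp = 14.2°C, deviation -3.2°C, DA = 400 + 120 × (-3.2) = 16 ft.
Airport 2: ISA temp = 15°C, deviation -12°C, DA = 0 + 120 × (-12) = -1440 ft.
Airport 1 is higher by 16 − (-1440) = 1456 ft.

Airport 1 by 1456 ft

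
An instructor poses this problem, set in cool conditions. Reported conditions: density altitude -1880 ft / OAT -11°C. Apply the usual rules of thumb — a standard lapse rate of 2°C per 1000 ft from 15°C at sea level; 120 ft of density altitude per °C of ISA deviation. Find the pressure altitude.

DA = PA + 120 × (OAT − (15 − 2·PA/1000)) = PA + 120·OAT − 1800 + 0.24·PA = 1.24·PA + 120·OAT − 1800.
So 1.24·PA = -1880 − 120 × (-11) + 1800 = 1240.
PA = 1240 / 1.24 = 1000 ft.

1000 ft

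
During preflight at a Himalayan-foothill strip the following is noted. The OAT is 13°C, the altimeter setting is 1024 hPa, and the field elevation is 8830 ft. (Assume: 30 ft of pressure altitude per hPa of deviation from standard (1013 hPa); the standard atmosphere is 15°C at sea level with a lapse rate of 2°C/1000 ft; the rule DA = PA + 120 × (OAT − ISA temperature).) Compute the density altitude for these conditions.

10300 ft

Pressure altitude = 8830 + (1013 − 1024) × 30 = 8830 + (-330) = 8500 ft.
ISA temperature at 8500 ft = 15 − 2 × (8500/1000) = -2°C.
ISA deviation = 13 − (-2) = +15°C.
Density altitude = 8500 + 120 × (15) = 10300 ft.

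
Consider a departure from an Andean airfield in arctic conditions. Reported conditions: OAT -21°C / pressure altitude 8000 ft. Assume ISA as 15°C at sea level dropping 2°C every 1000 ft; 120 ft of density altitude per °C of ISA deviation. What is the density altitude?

5600 ft

ISA temperature at 8000 ft = 15 − 2 × (8000/1000) = -1°C.
ISA deviation = -21 − (-1) = -20°C.
Density altitude = 8000 + 120 × (-20) = 8000 + (-2400) = 5600 ft.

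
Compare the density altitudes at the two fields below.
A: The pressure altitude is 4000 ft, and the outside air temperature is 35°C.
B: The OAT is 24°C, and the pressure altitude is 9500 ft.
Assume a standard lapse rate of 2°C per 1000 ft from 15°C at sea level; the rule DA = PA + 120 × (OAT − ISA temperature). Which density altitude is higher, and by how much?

B by 5500 ft

A: ISA temp = 7°C, deviation +28°C, DA = 4000 + 120 × 28 = 7360 ft.
B: ISA temp = -4°C, deviation +28°C, DA = 9500 + 120 × 28 = 12860 ft.
B is higher by 12860 − 7360 = 5500 ft.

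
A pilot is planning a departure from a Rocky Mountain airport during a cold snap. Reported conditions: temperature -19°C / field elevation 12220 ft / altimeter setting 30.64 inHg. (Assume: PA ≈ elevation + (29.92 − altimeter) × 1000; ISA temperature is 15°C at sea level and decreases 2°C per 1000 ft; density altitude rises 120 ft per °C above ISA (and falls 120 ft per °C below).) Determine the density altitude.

Pressure altitude = 12220 + (29.92 − 30.64) × 1000 = 12220 + (-720) = 11500 ft.
ISA temperature at 11500 ft = 15 − 2 × (11500/1000) = -8°C.
ISA deviation = -19 − (-8) = -11°C.
Density altitude = 11500 + 120 × (-11) = 10180 ft.

10180 ft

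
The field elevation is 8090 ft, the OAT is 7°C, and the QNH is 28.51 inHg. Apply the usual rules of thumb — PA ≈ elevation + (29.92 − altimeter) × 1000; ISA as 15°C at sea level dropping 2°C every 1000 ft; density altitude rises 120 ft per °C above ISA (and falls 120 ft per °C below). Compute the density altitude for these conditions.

Pressure altitude = 8090 + (29.92 − 28.51) × 1000 = 8090 + (+1410) = 9500 ft.
ISA temperature at 9500 ft = 15 − 2 × (9500/1000) = -4°C.
ISA deviation = 7 − (-4) = +11°C.
Density altitude = 9500 + 120 × (11) = 10820 ft.

10820 ft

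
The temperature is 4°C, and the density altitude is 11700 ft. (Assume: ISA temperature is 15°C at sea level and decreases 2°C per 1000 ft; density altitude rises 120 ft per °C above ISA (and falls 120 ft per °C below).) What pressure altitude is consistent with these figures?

10500 ft

DA = PA + 120 × (OAT − (15 − 2·PA/1000)) = PA + 120·OAT − 1800 + 0.24·PA = 1.24·PA + 120·OAT − 1800.
So 1.24·PA = 11700 − 120 × 4 + 1800 = 13020.
PA = 13020 / 1.24 = 10500 ft.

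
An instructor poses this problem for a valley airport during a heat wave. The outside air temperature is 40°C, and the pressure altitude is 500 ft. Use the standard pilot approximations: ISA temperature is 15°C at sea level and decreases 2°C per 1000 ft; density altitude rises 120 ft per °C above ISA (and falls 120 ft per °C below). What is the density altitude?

ISA temperature at 500 ft = 15 − 2 × (500/1000) = 14°C.
ISA deviation = 40 − 14 = +26°C.
Density altitude = 500 + 120 × (26) = 500 + (+3120) = 3620 ft.

3620 ft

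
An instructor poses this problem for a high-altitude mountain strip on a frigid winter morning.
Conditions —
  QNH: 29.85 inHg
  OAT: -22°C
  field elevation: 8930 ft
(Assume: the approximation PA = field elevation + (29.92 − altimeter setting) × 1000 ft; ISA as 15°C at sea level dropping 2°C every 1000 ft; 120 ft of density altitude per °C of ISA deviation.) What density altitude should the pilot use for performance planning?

Pressure altitude = 8930 + (29.92 − 29.85) × 1000 = 8930 + (+70) = 9000 ft.
ISA temperature at 9000 ft = 15 − 2 × (9000/1000) = -3°C.
ISA deviation = -22 − (-3) = -19°C.
Density altitude = 9000 + 120 × (-19) = 6720 ft.

6720 ft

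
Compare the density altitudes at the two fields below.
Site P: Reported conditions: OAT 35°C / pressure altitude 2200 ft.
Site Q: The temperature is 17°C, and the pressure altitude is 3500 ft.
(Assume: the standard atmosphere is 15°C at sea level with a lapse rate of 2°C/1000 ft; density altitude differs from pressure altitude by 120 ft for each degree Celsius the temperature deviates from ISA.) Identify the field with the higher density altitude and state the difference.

Site P by 548 ft

Site P: ISA temp = 10.6°C, deviation +24.4°C, DA = 2200 + 120 × 24.4 = 5128 ft.
Site Q: ISA temp = 8°C, deviation +9°C, DA = 3500 + 120 × 9 = 4580 ft.
Site P is higher by 5128 − 4580 = 548 ft.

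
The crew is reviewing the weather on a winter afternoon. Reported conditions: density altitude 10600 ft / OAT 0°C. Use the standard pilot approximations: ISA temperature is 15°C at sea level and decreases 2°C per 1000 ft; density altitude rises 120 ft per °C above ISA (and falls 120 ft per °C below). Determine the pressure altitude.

DA = PA + 120 × (OAT − (15 − 2·PA/1000)) = PA + 120·OAT − 1800 + 0.24·PA = 1.24·PA + 120·OAT − 1800.
So 1.24·PA = 10600 − 120 × 0 + 1800 = 12400.
PA = 12400 / 1.24 = 10000 ft.

10000 ft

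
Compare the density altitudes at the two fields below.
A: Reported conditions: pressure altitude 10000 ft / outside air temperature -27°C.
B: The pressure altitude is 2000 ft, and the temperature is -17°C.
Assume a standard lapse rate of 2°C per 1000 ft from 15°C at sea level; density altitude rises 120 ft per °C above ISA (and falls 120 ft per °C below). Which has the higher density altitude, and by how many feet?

A: ISA temp = -5°C, deviation -22°C, DA = 10000 + 120 × (-22) = 7360 ft.
B: ISA temp = 11°C, deviation -28°C, DA = 2000 + 120 × (-28) = -1360 ft.
A is higher by 7360 − (-1360) = 8720 ft.

A by 8720 ft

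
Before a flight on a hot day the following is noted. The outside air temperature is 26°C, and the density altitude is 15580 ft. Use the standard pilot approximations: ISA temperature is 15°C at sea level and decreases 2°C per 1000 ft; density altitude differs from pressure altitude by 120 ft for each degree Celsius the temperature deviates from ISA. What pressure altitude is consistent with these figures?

DA = PA + 120 × (OAT − (15 − 2·PA/1000)) = PA + 120·OAT − 1800 + 0.24·PA = 1.24·PA + 120·OAT − 1800.
So 1.24·PA = 15580 − 120 × 26 + 1800 = 14260.
PA = 14260 / 1.24 = 11500 ft.

11500 ft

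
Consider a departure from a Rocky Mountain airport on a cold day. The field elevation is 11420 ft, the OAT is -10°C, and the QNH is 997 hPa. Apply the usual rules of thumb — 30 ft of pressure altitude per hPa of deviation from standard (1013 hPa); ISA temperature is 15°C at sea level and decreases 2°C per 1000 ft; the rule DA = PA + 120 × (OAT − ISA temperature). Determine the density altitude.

Pressure altitude = 11420 + (1013 − 997) × 30 = 11420 + (+480) = 11900 ft.
ISA temperature at 11900 ft = 15 − 2 × (11900/1000) = -8.8°C.
ISA deviation = -10 − (-8.8) = -1.2°C.
Density altitude = 11900 + 120 × (-1.2) = 11756 ft.

11756 ft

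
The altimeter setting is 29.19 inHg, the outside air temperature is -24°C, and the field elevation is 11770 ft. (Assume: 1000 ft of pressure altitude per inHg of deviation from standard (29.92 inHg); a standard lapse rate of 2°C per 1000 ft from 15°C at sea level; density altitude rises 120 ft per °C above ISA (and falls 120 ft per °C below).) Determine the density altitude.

10820 ft

Pressure altitude = 11770 + (29.92 − 29.19) × 1000 = 11770 + (+730) = 12500 ft.
ISA temperature at 12500 ft = 15 − 2 × (12500/1000) = -10°C.
ISA deviation = -24 − (-10) = -14°C.
Density altitude = 12500 + 120 × (-14) = 10820 ft.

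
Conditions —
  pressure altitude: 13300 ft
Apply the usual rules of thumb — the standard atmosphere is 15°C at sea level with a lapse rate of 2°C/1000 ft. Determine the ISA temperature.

ISA temperature = 15 − 2 × (13300/1000) = 15 − 26.6 = -11.6°C.

-11.6°C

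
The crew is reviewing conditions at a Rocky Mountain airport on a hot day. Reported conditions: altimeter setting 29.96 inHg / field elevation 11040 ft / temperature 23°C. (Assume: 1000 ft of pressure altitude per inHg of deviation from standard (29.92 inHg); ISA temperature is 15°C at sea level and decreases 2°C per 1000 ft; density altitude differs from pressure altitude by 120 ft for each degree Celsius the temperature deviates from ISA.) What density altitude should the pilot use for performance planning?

Pressure altitude = 11040 + (29.92 − 29.96) × 1000 = 11040 + (-40) = 11000 ft.
ISA temperature at 11000 ft = 15 − 2 × (11000/1000) = -7°C.
ISA deviation = 23 − (-7) = +30°C.
Density altitude = 11000 + 120 × (30) = 14600 ft.

14600 ft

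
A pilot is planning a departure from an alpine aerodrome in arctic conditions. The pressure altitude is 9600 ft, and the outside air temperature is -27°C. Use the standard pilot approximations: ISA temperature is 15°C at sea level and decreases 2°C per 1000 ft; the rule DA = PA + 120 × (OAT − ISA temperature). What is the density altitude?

6864 ft

ISA temperature at 9600 ft = 15 − 2 × (9600/1000) = -4.2°C.
ISA deviation = -27 − (-4.2) = -22.8°C.
Density altitude = 9600 + 120 × (-22.8) = 9600 + (-2736) = 6864 ft.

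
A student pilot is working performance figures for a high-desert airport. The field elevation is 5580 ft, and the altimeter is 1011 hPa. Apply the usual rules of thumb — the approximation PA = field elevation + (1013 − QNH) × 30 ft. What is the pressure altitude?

Pressure correction = (1013 − 1011) × 30 = +60 ft.
Pressure altitude = 5580 + (+60) = 5640 ft.

5640 ft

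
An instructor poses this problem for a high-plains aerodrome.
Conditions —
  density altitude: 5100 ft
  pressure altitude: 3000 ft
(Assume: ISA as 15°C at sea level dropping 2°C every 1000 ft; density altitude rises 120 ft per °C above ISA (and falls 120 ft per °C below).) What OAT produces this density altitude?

Density altitude − pressure altitude = 5100 − 3000 = +2100 ft.
At 120 ft/°C that is an ISA deviation of 2100/120 = +17.5°C.
ISA temperature at 3000 ft = 15 − 2 × (3000/1000) = 9°C.
OAT = ISA + deviation = 9 + (+17.5) = 26.5°C.

26.5°C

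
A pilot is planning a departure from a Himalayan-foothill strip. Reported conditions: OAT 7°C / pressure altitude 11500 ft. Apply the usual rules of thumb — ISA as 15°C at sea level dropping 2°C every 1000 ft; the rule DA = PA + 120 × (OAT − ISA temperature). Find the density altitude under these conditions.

ISA temperature at 11500 ft = 15 − 2 × (11500/1000) = -8°C.
ISA deviation = 7 − (-8) = +15°C.
Density altitude = 11500 + 120 × (15) = 11500 + (+1800) = 13300 ft.

13300 ft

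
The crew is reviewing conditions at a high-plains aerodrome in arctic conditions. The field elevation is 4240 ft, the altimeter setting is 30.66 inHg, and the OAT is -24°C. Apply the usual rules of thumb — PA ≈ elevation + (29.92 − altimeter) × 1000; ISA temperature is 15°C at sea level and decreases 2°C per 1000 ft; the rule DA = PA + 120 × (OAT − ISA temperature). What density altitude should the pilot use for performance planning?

Pressure altitude = 4240 + (29.92 − 30.66) × 1000 = 4240 + (-740) = 3500 ft.
ISA temperature at 3500 ft = 15 − 2 × (3500/1000) = 8°C.
ISA deviation = -24 − 8 = -32°C.
Density altitude = 3500 + 120 × (-32) = -340 ft.

-340 ft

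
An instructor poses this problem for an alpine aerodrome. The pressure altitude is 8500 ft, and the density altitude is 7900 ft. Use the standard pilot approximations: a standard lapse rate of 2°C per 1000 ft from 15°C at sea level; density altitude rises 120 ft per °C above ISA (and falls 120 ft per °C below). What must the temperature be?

-7°C

Density altitude − pressure altitude = 7900 − 8500 = -600 ft.
At 120 ft/°C that is an ISA deviation of -600/120 = -5°C.
ISA temperature at 8500 ft = 15 − 2 × (8500/1000) = -2°C.
OAT = ISA + deviation = -2 + (-5) = -7°C.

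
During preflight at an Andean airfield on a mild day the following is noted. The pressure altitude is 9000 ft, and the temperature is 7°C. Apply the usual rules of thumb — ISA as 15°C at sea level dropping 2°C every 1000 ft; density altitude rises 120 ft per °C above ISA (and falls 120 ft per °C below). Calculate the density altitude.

10200 ft

ISA temperature at 9000 ft = 15 − 2 × (9000/1000) = -3°C.
ISA deviation = 7 − (-3) = +10°C.
Density altitude = 9000 + 120 × (10) = 9000 + (+1200) = 10200 ft.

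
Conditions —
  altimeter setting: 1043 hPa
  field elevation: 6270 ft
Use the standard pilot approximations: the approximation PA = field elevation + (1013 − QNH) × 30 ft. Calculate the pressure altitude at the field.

Pressure correction = (1013 − 1043) × 30 = -900 ft.
Pressure altitude = 6270 + (-900) = 5370 ft.

5370 ft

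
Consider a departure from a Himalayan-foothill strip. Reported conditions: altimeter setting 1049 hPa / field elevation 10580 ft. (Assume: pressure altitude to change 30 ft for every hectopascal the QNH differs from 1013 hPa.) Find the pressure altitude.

9500 ft

Pressure correction = (1013 − 1049) × 30 = -1080 ft.
Pressure altitude = 10580 + (-1080) = 9500 ft.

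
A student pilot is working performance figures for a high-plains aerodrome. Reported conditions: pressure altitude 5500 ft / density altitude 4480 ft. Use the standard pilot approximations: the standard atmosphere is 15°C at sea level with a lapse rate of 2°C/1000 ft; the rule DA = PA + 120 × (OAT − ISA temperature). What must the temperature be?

Density altitude − pressure altitude = 4480 − 5500 = -1020 ft.
At 120 ft/°C that is an ISA deviation of -1020/120 = -8.5°C.
ISA temperature at 5500 ft = 15 − 2 × (5500/1000) = 4°C.
OAT = ISA + deviation = 4 + (-8.5) = -4.5°C.

-4.5°C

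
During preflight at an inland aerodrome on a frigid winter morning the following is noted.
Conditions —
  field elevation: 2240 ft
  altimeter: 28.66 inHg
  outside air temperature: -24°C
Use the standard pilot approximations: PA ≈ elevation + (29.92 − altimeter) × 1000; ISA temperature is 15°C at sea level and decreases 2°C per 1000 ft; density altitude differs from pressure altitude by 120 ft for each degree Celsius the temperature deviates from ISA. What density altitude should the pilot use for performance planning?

Pressure altitude = 2240 + (29.92 − 28.66) × 1000 = 2240 + (+1260) = 3500 ft.
ISA temperature at 3500 ft = 15 − 2 × (3500/1000) = 8°C.
ISA deviation = -24 − 8 = -32°C.
Density altitude = 3500 + 120 × (-32) = -340 ft.

-340 ft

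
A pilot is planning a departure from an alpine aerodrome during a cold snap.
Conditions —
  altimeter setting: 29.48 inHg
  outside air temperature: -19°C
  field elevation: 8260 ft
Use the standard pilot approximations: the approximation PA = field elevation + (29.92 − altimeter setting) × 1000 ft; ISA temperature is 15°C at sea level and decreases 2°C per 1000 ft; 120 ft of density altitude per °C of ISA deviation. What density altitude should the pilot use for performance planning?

6708 ft

Pressure altitude = 8260 + (29.92 − 29.48) × 1000 = 8260 + (+440) = 8700 ft.
ISA temperature at 8700 ft = 15 − 2 × (8700/1000) = -2.4°C.
ISA deviation = -19 − (-2.4) = -16.6°C.
Density altitude = 8700 + 120 × (-16.6) = 6708 ft.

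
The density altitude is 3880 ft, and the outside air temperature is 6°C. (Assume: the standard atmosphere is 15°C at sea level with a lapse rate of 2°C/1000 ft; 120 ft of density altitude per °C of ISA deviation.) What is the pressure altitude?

4000 ft

DA = PA + 120 × (OAT − (15 − 2·PA/1000)) = PA + 120·OAT − 1800 + 0.24·PA = 1.24·PA + 120·OAT − 1800.
So 1.24·PA = 3880 − 120 × 6 + 1800 = 4960.
PA = 4960 / 1.24 = 4000 ft.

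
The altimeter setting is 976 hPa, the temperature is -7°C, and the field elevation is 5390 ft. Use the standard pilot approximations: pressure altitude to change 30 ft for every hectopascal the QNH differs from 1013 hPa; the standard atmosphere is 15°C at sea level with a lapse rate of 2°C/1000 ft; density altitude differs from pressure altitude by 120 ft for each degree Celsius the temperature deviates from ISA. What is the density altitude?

5420 ft

Pressure altitude = 5390 + (1013 − 976) × 30 = 5390 + (+1110) = 6500 ft.
ISA temperature at 6500 ft = 15 − 2 × (6500/1000) = 2°C.
ISA deviation = -7 − 2 = -9°C.
Density altitude = 6500 + 120 × (-9) = 5420 ft.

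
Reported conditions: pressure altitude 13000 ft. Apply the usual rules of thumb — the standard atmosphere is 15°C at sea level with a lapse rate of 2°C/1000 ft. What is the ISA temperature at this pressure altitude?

-11°C

ISA temperature = 15 − 2 × (13000/1000) = 15 − 26 = -11°C.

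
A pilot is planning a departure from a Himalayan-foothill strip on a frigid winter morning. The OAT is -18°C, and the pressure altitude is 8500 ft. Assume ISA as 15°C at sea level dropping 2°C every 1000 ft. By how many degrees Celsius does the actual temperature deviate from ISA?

ISA temperature at 8500 ft = 15 − 2 × (8500/1000) = -2°C.
Deviation = OAT − ISA = -18 − (-2) = -16°C.

ISA-16°C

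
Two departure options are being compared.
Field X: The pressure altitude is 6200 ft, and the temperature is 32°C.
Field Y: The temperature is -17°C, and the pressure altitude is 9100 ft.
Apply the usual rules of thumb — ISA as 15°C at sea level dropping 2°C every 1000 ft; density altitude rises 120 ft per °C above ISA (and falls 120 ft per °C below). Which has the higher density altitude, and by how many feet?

Field X: ISA temp = 2.6°C, deviation +29.4°C, DA = 6200 + 120 × 29.4 = 9728 ft.
Field Y: ISA temp = -3.2°C, deviation -13.8°C, DA = 9100 + 120 × (-13.8) = 7444 ft.
Field X is higher by 9728 − 7444 = 2284 ft.

Field X by 2284 ft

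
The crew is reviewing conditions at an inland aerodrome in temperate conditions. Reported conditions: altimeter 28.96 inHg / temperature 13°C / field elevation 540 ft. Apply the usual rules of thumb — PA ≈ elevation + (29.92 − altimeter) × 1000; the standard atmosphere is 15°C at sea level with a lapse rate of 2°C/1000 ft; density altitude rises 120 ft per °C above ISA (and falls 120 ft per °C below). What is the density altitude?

Pressure altitude = 540 + (29.92 − 28.96) × 1000 = 540 + (+960) = 1500 ft.
ISA temperature at 1500 ft = 15 − 2 × (1500/1000) = 12°C.
ISA deviation = 13 − 12 = +1°C.
Density altitude = 1500 + 120 × (1) = 1620 ft.

1620 ft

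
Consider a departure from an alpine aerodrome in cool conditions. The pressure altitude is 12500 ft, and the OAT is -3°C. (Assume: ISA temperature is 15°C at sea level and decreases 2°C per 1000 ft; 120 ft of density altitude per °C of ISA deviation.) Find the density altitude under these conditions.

13340 ft

ISA temperature at 12500 ft = 15 − 2 × (12500/1000) = -10°C.
ISA deviation = -3 − (-10) = +7°C.
Density altitude = 12500 + 120 × (7) = 12500 + (+840) = 13340 ft.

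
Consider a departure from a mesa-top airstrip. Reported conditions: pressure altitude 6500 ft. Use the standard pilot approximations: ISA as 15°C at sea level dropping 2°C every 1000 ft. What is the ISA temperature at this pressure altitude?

2°C

ISA temperature = 15 − 2 × (6500/1000) = 15 − 13 = 2°C.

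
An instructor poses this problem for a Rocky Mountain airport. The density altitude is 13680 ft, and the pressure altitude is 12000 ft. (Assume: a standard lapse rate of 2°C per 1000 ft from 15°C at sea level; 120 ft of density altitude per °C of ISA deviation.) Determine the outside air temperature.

Density altitude − pressure altitude = 13680 − 12000 = +1680 ft.
At 120 ft/°C that is an ISA deviation of 1680/120 = +14°C.
ISA temperature at 12000 ft = 15 − 2 × (12000/1000) = -9°C.
OAT = ISA + deviation = -9 + (+14) = 5°C.

5°C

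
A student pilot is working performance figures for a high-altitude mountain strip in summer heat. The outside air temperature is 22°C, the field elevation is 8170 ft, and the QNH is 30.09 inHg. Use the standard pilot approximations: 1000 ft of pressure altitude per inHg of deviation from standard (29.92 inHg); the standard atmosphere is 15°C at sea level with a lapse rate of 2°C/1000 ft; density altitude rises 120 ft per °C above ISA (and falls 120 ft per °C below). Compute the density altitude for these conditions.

Pressure altitude = 8170 + (29.92 − 30.09) × 1000 = 8170 + (-170) = 8000 ft.
ISA temperature at 8000 ft = 15 − 2 × (8000/1000) = -1°C.
ISA deviation = 22 − (-1) = +23°C.
Density altitude = 8000 + 120 × (23) = 10760 ft.

10760 ft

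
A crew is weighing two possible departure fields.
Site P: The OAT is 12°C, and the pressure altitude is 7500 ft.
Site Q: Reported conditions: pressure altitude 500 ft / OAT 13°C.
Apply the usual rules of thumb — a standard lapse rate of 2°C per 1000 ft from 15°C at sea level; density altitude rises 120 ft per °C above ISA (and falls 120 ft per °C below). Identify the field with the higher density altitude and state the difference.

Site P: ISA temp = 0°C, deviation +12°C, DA = 7500 + 120 × 12 = 8940 ft.
Site Q: ISA temp = 14°C, deviation -1°C, DA = 500 + 120 × (-1) = 380 ft.
Site P is higher by 8940 − 380 = 8560 ft.

Site P by 8560 ft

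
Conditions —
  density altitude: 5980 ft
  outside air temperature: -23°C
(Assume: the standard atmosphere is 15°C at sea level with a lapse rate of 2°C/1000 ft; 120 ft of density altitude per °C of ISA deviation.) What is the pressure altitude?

8500 ft

DA = PA + 120 × (OAT − (15 − 2·PA/1000)) = PA + 120·OAT − 1800 + 0.24·PA = 1.24·PA + 120·OAT − 1800.
So 1.24·PA = 5980 − 120 × (-23) + 1800 = 10540.
PA = 10540 / 1.24 = 8500 ft.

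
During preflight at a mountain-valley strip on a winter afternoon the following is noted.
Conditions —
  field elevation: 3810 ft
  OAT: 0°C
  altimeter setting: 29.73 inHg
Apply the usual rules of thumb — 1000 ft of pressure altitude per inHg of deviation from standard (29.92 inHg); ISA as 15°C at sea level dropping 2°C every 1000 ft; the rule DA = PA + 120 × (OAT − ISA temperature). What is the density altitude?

3160 ft

Pressure altitude = 3810 + (29.92 − 29.73) × 1000 = 3810 + (+190) = 4000 ft.
ISA temperature at 4000 ft = 15 − 2 × (4000/1000) = 7°C.
ISA deviation = 0 − 7 = -7°C.
Density altitude = 4000 + 120 × (-7) = 3160 ft.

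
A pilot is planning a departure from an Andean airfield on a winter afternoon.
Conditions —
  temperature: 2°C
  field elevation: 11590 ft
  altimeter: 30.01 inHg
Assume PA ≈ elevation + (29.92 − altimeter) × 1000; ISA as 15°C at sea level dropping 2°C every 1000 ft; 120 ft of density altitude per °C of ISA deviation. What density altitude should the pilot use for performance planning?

Pressure altitude = 11590 + (29.92 − 30.01) × 1000 = 11590 + (-90) = 11500 ft.
ISA temperature at 11500 ft = 15 − 2 × (11500/1000) = -8°C.
ISA deviation = 2 − (-8) = +10°C.
Density altitude = 11500 + 120 × (10) = 12700 ft.

12700 ft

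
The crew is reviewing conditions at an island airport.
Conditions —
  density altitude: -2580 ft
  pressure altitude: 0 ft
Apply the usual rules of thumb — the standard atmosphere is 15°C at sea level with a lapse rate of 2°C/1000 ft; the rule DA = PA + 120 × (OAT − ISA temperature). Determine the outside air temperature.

Density altitude − pressure altitude = -2580 − 0 = -2580 ft.
At 120 ft/°C that is an ISA deviation of -2580/120 = -21.5°C.
ISA temperature at 0 ft = 15 − 2 × (0/1000) = 15°C.
OAT = ISA + deviation = 15 + (-21.5) = -6.5°C.

-6.5°C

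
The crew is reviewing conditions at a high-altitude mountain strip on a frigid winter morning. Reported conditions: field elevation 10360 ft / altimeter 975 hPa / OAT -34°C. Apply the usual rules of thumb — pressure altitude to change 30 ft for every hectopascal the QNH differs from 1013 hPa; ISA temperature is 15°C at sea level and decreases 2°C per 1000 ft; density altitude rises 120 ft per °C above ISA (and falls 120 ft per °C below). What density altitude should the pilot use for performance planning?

8380 ft

Pressure altitude = 10360 + (1013 − 975) × 30 = 10360 + (+1140) = 11500 ft.
ISA temperature at 11500 ft = 15 − 2 × (11500/1000) = -8°C.
ISA deviation = -34 − (-8) = -26°C.
Density altitude = 11500 + 120 × (-26) = 8380 ft.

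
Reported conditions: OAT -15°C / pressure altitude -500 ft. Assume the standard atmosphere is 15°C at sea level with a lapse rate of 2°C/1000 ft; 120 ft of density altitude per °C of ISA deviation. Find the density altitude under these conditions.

-4220 ft

ISA temperature at -500 ft = 15 − 2 × (-500/1000) = 16°C.
ISA deviation = -15 − 16 = -31°C.
Density altitude = -500 + 120 × (-31) = -500 + (-3720) = -4220 ft.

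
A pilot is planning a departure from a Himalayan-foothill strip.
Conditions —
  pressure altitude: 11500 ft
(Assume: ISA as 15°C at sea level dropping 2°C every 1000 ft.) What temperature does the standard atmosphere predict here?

-8°C

ISA temperature = 15 − 2 × (11500/1000) = 15 − 23 = -8°C.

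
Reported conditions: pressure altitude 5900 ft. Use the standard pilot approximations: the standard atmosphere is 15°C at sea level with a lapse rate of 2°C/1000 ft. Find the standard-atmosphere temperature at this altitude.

3.2°C

ISA temperature = 15 − 2 × (5900/1000) = 15 − 11.8 = 3.2°C.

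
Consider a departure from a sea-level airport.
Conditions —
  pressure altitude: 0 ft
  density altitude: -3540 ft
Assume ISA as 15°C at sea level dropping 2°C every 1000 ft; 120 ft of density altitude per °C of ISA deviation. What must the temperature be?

Density altitude − pressure altitude = -3540 − 0 = -3540 ft.
At 120 ft/°C that is an ISA deviation of -3540/120 = -29.5°C.
ISA temperature at 0 ft = 15 − 2 × (0/1000) = 15°C.
OAT = ISA + deviation = 15 + (-29.5) = -14.5°C.

-14.5°C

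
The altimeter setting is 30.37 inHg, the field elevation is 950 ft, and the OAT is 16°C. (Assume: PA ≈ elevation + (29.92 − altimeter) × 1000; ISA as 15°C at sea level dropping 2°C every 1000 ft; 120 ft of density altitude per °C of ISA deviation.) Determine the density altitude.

740 ft

Pressure altitude = 950 + (29.92 − 30.37) × 1000 = 950 + (-450) = 500 ft.
ISA temperature at 500 ft = 15 − 2 × (500/1000) = 14°C.
ISA deviation = 16 − 14 = +2°C.
Density altitude = 500 + 120 × (2) = 740 ft.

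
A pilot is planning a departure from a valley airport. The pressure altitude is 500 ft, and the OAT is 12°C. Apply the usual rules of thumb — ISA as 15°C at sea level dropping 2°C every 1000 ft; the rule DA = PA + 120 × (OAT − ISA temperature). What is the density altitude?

260 ft

ISA temperature at 500 ft = 15 − 2 × (500/1000) = 14°C.
ISA deviation = 12 − 14 = -2°C.
Density altitude = 500 + 120 × (-2) = 500 + (-240) = 260 ft.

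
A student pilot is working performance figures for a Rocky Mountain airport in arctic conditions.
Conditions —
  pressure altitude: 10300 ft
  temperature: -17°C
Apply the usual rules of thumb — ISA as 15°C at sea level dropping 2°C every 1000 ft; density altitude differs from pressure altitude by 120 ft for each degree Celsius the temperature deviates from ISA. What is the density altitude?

8932 ft

ISA temperature at 10300 ft = 15 − 2 × (10300/1000) = -5.6°C.
ISA deviation = -17 − (-5.6) = -11.4°C.
Density altitude = 10300 + 120 × (-11.4) = 10300 + (-1368) = 8932 ft.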